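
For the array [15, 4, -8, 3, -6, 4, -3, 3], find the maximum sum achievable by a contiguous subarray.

Using Kadane's algorithm on [15, 4, -8, 3, -6, 4, -3, 3]:

Scanning through the array:
Position 1 (value 4): max_ending_here = 19, max_so_far = 19
Position 2 (value -8): max_ending_here = 11, max_so_far = 19
Position 3 (value 3): max_ending_here = 14, max_so_far = 19
Position 4 (value -6): max_ending_here = 8, max_so_far = 19
Position 5 (value 4): max_ending_here = 12, max_so_far = 19
Position 6 (value -3): max_ending_here = 9, max_so_far = 19
Position 7 (value 3): max_ending_here = 12, max_so_far = 19

Maximum subarray: [15, 4]
Maximum sum: 19

The maximum subarray is [15, 4] with sum 19. This subarray runs from index 0 to index 1.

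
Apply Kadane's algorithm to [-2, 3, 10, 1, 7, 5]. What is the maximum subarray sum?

Using Kadane's algorithm on [-2, 3, 10, 1, 7, 5]:

Scanning through the array:
Position 1 (value 3): max_ending_here = 3, max_so_far = 3
Position 2 (value 10): max_ending_here = 13, max_so_far = 13
Position 3 (value 1): max_ending_here = 14, max_so_far = 14
Position 4 (value 7): max_ending_here = 21, max_so_far = 21
Position 5 (value 5): max_ending_here = 26, max_so_far = 26

Maximum subarray: [3, 10, 1, 7, 5]
Maximum sum: 26

The maximum subarray is [3, 10, 1, 7, 5] with sum 26. This subarray runs from index 1 to index 5.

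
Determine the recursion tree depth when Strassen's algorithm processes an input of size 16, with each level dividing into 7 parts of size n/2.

For divide and conquer with division factor 2:

Problem sizes at each level:
Level 0: 16
Level 1: 8
Level 2: 4
Level 3: 2
Level 4: 1

The root is level 0 and the size-1 base case is level 4 (the tree spans levels 0 through 4, i.e. 5 levels counting the root), so the depth is the number of divisions: log_2(16) = 4

The recursion tree depth is log_2(16) = 4. At each level, the problem size is divided by 2, so it takes 4 divisions to reduce to a base case of size 1. The algorithm makes 7 recursive calls at each level.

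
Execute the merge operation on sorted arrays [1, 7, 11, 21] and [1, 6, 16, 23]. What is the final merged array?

Merging process:

Compare 1 vs 1: take 1 from left. Merged: [1]
Compare 7 vs 1: take 1 from right. Merged: [1, 1]
Compare 7 vs 6: take 6 from right. Merged: [1, 1, 6]
Compare 7 vs 16: take 7 from left. Merged: [1, 1, 6, 7]
Compare 11 vs 16: take 11 from left. Merged: [1, 1, 6, 7, 11]
Compare 21 vs 16: take 16 from right. Merged: [1, 1, 6, 7, 11, 16]
Compare 21 vs 23: take 21 from left. Merged: [1, 1, 6, 7, 11, 16, 21]
Append remaining from right: [23]. Merged: [1, 1, 6, 7, 11, 16, 21, 23]

Final merged array: [1, 1, 6, 7, 11, 16, 21, 23]
Total comparisons: 7

The merged array is [1, 1, 6, 7, 11, 16, 21, 23], requiring 7 comparisons. The merge step runs in O(n) time where n is the total number of elements.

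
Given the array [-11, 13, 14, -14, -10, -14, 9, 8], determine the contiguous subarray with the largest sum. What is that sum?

Using Kadane's algorithm on [-11, 13, 14, -14, -10, -14, 9, 8]:

Scanning through the array:
Position 1 (value 13): max_ending_here = 13, max_so_far = 13
Position 2 (value 14): max_ending_here = 27, max_so_far = 27
Position 3 (value -14): max_ending_here = 13, max_so_far = 27
Position 4 (value -10): max_ending_here = 3, max_so_far = 27
Position 5 (value -14): max_ending_here = -11, max_so_far = 27
Position 6 (value 9): max_ending_here = 9, max_so_far = 27
Position 7 (value 8): max_ending_here = 17, max_so_far = 27

Maximum subarray: [13, 14]
Maximum sum: 27

The maximum subarray is [13, 14] with sum 27. This subarray runs from index 1 to index 2.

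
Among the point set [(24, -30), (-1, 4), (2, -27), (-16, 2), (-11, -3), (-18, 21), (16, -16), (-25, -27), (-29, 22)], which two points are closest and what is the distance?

Computing all pairwise distances among 9 points:

d((24, -30), (-1, 4)) = 42.2019
d((24, -30), (2, -27)) = 22.2036
d((24, -30), (-16, 2)) = 51.225
d((24, -30), (-11, -3)) = 44.2041
d((24, -30), (-18, 21)) = 66.0681
d((24, -30), (16, -16)) = 16.1245
d((24, -30), (-25, -27)) = 49.0918
d((24, -30), (-29, 22)) = 74.2496
d((-1, 4), (2, -27)) = 31.1448
d((-1, 4), (-16, 2)) = 15.1327
d((-1, 4), (-11, -3)) = 12.2066
d((-1, 4), (-18, 21)) = 24.0416
d((-1, 4), (16, -16)) = 26.2488
d((-1, 4), (-25, -27)) = 39.2046
d((-1, 4), (-29, 22)) = 33.2866
d((2, -27), (-16, 2)) = 34.1321
d((2, -27), (-11, -3)) = 27.2947
d((2, -27), (-18, 21)) = 52.0
d((2, -27), (16, -16)) = 17.8045
d((2, -27), (-25, -27)) = 27.0
d((2, -27), (-29, 22)) = 57.9828
d((-16, 2), (-11, -3)) = 7.0711 <-- minimum
d((-16, 2), (-18, 21)) = 19.105
d((-16, 2), (16, -16)) = 36.7151
d((-16, 2), (-25, -27)) = 30.3645
d((-16, 2), (-29, 22)) = 23.8537
d((-11, -3), (-18, 21)) = 25.0
d((-11, -3), (16, -16)) = 29.9666
d((-11, -3), (-25, -27)) = 27.7849
d((-11, -3), (-29, 22)) = 30.8058
d((-18, 21), (16, -16)) = 50.2494
d((-18, 21), (-25, -27)) = 48.5077
d((-18, 21), (-29, 22)) = 11.0454
d((16, -16), (-25, -27)) = 42.45
d((16, -16), (-29, 22)) = 58.8982
d((-25, -27), (-29, 22)) = 49.163

Closest pair: (-16, 2) and (-11, -3) with distance 7.0711

The closest pair is (-16, 2) and (-11, -3) with Euclidean distance 7.0711. For 9 points, brute-force pairwise comparison is shown above. For large n, the divide-and-conquer algorithm (sort by x, recurse on halves, check the dividing strip) achieves O(n log n).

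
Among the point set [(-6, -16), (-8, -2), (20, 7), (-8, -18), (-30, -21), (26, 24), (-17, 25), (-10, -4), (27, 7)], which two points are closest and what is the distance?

Computing all pairwise distances among 9 points:

d((-6, -16), (-8, -2)) = 14.1421
d((-6, -16), (20, 7)) = 34.7131
d((-6, -16), (-8, -18)) = 2.8284 <-- minimum
d((-6, -16), (-30, -21)) = 24.5153
d((-6, -16), (26, 24)) = 51.225
d((-6, -16), (-17, 25)) = 42.45
d((-6, -16), (-10, -4)) = 12.6491
d((-6, -16), (27, 7)) = 40.2244
d((-8, -2), (20, 7)) = 29.4109
d((-8, -2), (-8, -18)) = 16.0
d((-8, -2), (-30, -21)) = 29.0689
d((-8, -2), (26, 24)) = 42.8019
d((-8, -2), (-17, 25)) = 28.4605
d((-8, -2), (-10, -4)) = 2.8284 <-- minimum
d((-8, -2), (27, 7)) = 36.1386
d((20, 7), (-8, -18)) = 37.5366
d((20, 7), (-30, -21)) = 57.3062
d((20, 7), (26, 24)) = 18.0278
d((20, 7), (-17, 25)) = 41.1461
d((20, 7), (-10, -4)) = 31.9531
d((20, 7), (27, 7)) = 7.0
d((-8, -18), (-30, -21)) = 22.2036
d((-8, -18), (26, 24)) = 54.037
d((-8, -18), (-17, 25)) = 43.9318
d((-8, -18), (-10, -4)) = 14.1421
d((-8, -18), (27, 7)) = 43.0116
d((-30, -21), (26, 24)) = 71.8401
d((-30, -21), (-17, 25)) = 47.8017
d((-30, -21), (-10, -4)) = 26.2488
d((-30, -21), (27, 7)) = 63.5059
d((26, 24), (-17, 25)) = 43.0116
d((26, 24), (-10, -4)) = 45.607
d((26, 24), (27, 7)) = 17.0294
d((-17, 25), (-10, -4)) = 29.8329
d((-17, 25), (27, 7)) = 47.5395
d((-10, -4), (27, 7)) = 38.6005

Minimum distance: 2.8284 (tie among 2 pairs: (-6, -16) and (-8, -18); (-8, -2) and (-10, -4))

The minimum Euclidean distance is 2.8284. There is a tie: 2 pairs achieve this minimum — (-6, -16) and (-8, -18); (-8, -2) and (-10, -4). Any of these is a valid closest pair. For 9 points, brute-force pairwise comparison is shown above. For large n, the divide-and-conquer algorithm (sort by x, recurse on halves, check the dividing strip) achieves O(n log n).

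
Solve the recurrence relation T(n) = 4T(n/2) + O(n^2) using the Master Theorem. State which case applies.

Master Theorem for T(n) = 4T(n/2) + O(n^2):

a = 4, b = 2, c = 2
log_b(a) = log_2(4) = 2.0000

Case 2: c = 2 = log_2(4) = 2.0000
T(n) = O(n^2 log n) = O(n^2 log n)

For T(n) = 4T(n/2) + O(n^2): log_2(4) = 2.0000. This is Case 2 of the Master Theorem (c = log_b(a), equal work at all levels), giving O(n^2 log n).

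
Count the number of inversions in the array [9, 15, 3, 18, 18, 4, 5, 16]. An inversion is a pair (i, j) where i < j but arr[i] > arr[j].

Finding inversions in [9, 15, 3, 18, 18, 4, 5, 16]:

(0, 2): arr[0]=9 > arr[2]=3
(0, 5): arr[0]=9 > arr[5]=4
(0, 6): arr[0]=9 > arr[6]=5
(1, 2): arr[1]=15 > arr[2]=3
(1, 5): arr[1]=15 > arr[5]=4
(1, 6): arr[1]=15 > arr[6]=5
(3, 5): arr[3]=18 > arr[5]=4
(3, 6): arr[3]=18 > arr[6]=5
(3, 7): arr[3]=18 > arr[7]=16
(4, 5): arr[4]=18 > arr[5]=4
(4, 6): arr[4]=18 > arr[6]=5
(4, 7): arr[4]=18 > arr[7]=16

Total inversions: 12

The array has 12 inversion(s): (0,2), (0,5), (0,6), (1,2), (1,5), (1,6), (3,5), (3,6), (3,7), (4,5), (4,6), (4,7). Each pair (i,j) satisfies i < j and arr[i] > arr[j].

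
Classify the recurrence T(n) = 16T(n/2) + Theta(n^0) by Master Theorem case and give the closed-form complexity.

Master Theorem for T(n) = 16T(n/2) + O(n^0):

a = 16, b = 2, c = 0
log_b(a) = log_2(16) = 4.0000

Case 1: c = 0 < log_2(16) = 4.0000
T(n) = O(n^(log_2 16)) = O(n^4)

For T(n) = 16T(n/2) + O(n^0): log_2(16) = 4.0000. This is Case 1 of the Master Theorem (c < log_b(a), work dominated by leaves), giving O(n^4).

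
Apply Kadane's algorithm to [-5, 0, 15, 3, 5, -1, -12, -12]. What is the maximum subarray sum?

Using Kadane's algorithm on [-5, 0, 15, 3, 5, -1, -12, -12]:

Scanning through the array:
Position 1 (value 0): max_ending_here = 0, max_so_far = 0
Position 2 (value 15): max_ending_here = 15, max_so_far = 15
Position 3 (value 3): max_ending_here = 18, max_so_far = 18
Position 4 (value 5): max_ending_here = 23, max_so_far = 23
Position 5 (value -1): max_ending_here = 22, max_so_far = 23
Position 6 (value -12): max_ending_here = 10, max_so_far = 23
Position 7 (value -12): max_ending_here = -2, max_so_far = 23

Maximum subarray: [0, 15, 3, 5]
Maximum sum: 23

The maximum subarray is [0, 15, 3, 5] with sum 23. This subarray runs from index 1 to index 4.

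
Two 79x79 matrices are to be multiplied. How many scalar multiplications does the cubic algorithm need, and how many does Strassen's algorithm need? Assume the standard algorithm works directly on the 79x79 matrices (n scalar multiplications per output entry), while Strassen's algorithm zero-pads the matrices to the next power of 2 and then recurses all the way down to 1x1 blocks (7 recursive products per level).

Matrix multiplication for 79x79 matrices:

Strassen's algorithm requires power-of-2 dimensions. Pad 79x79 to 128x128 (next power of 2).

Standard algorithm: 79^3 = 493039 multiplications
Strassen's algorithm: 7^(log2(128)) = 7^7 = 823543 multiplications
Difference: 493039 - 823543 = -330504 (Strassen uses MORE here due to padding overhead — for small or just-over-power-of-2 n, padding can outweigh the per-level savings)

Standard: 493039 multiplications (79^3). Strassen: 823543 multiplications (7^7, after padding to 128x128). Strassen reduces 8 recursive multiplications to 7 at each level.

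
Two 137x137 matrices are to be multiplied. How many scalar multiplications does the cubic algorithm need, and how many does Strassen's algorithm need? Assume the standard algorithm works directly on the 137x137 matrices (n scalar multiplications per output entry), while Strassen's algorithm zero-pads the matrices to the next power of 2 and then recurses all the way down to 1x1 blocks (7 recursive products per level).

Matrix multiplication for 137x137 matrices:

Strassen's algorithm requires power-of-2 dimensions. Pad 137x137 to 256x256 (next power of 2).

Standard algorithm: 137^3 = 2571353 multiplications
Strassen's algorithm: 7^(log2(256)) = 7^8 = 5764801 multiplications
Difference: 2571353 - 5764801 = -3193448 (Strassen uses MORE here due to padding overhead — for small or just-over-power-of-2 n, padding can outweigh the per-level savings)

Standard: 2571353 multiplications (137^3). Strassen: 5764801 multiplications (7^8, after padding to 256x256). Strassen reduces 8 recursive multiplications to 7 at each level.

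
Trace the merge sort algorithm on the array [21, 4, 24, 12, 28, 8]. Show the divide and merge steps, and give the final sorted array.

Merge sort trace:

Split: [21, 4, 24, 12, 28, 8] -> [21, 4, 24] and [12, 28, 8]
  Split: [21, 4, 24] -> [21] and [4, 24]
    Split: [4, 24] -> [4] and [24]
    Merge: [4] + [24] -> [4, 24]
  Merge: [21] + [4, 24] -> [4, 21, 24]
  Split: [12, 28, 8] -> [12] and [28, 8]
    Split: [28, 8] -> [28] and [8]
    Merge: [28] + [8] -> [8, 28]
  Merge: [12] + [8, 28] -> [8, 12, 28]
Merge: [4, 21, 24] + [8, 12, 28] -> [4, 8, 12, 21, 24, 28]

Final sorted array: [4, 8, 12, 21, 24, 28]

The merge sort proceeds by recursively splitting the array and merging sorted halves.
After all merges, the sorted array is [4, 8, 12, 21, 24, 28].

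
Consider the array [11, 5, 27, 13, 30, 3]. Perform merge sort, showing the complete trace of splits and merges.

Merge sort trace:

Split: [11, 5, 27, 13, 30, 3] -> [11, 5, 27] and [13, 30, 3]
  Split: [11, 5, 27] -> [11] and [5, 27]
    Split: [5, 27] -> [5] and [27]
    Merge: [5] + [27] -> [5, 27]
  Merge: [11] + [5, 27] -> [5, 11, 27]
  Split: [13, 30, 3] -> [13] and [30, 3]
    Split: [30, 3] -> [30] and [3]
    Merge: [30] + [3] -> [3, 30]
  Merge: [13] + [3, 30] -> [3, 13, 30]
Merge: [5, 11, 27] + [3, 13, 30] -> [3, 5, 11, 13, 27, 30]

Final sorted array: [3, 5, 11, 13, 27, 30]

The merge sort proceeds by recursively splitting the array and merging sorted halves.
After all merges, the sorted array is [3, 5, 11, 13, 27, 30].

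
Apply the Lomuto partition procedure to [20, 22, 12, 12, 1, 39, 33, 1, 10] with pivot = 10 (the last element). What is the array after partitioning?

Lomuto partition with pivot = 10:

Initial array: [20, 22, 12, 12, 1, 39, 33, 1, 10]

arr[0]=20 > 10: no swap
arr[1]=22 > 10: no swap
arr[2]=12 > 10: no swap
arr[3]=12 > 10: no swap
arr[4]=1 <= 10: swap with position 0, array becomes [1, 22, 12, 12, 20, 39, 33, 1, 10]
arr[5]=39 > 10: no swap
arr[6]=33 > 10: no swap
arr[7]=1 <= 10: swap with position 1, array becomes [1, 1, 12, 12, 20, 39, 33, 22, 10]

Place pivot at position 2: [1, 1, 10, 12, 20, 39, 33, 22, 12]
Pivot position: 2

After partitioning with pivot 10, the array becomes [1, 1, 10, 12, 20, 39, 33, 22, 12]. The pivot is placed at index 2. All elements to the left of the pivot are <= 10, and all elements to the right are > 10.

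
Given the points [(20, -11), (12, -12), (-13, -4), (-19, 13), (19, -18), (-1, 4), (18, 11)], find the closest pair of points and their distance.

Computing all pairwise distances among 7 points:

d((20, -11), (12, -12)) = 8.0623
d((20, -11), (-13, -4)) = 33.7343
d((20, -11), (-19, 13)) = 45.793
d((20, -11), (19, -18)) = 7.0711 <-- minimum
d((20, -11), (-1, 4)) = 25.807
d((20, -11), (18, 11)) = 22.0907
d((12, -12), (-13, -4)) = 26.2488
d((12, -12), (-19, 13)) = 39.8246
d((12, -12), (19, -18)) = 9.2195
d((12, -12), (-1, 4)) = 20.6155
d((12, -12), (18, 11)) = 23.7697
d((-13, -4), (-19, 13)) = 18.0278
d((-13, -4), (19, -18)) = 34.9285
d((-13, -4), (-1, 4)) = 14.4222
d((-13, -4), (18, 11)) = 34.4384
d((-19, 13), (19, -18)) = 49.0408
d((-19, 13), (-1, 4)) = 20.1246
d((-19, 13), (18, 11)) = 37.054
d((19, -18), (-1, 4)) = 29.7321
d((19, -18), (18, 11)) = 29.0172
d((-1, 4), (18, 11)) = 20.2485

Closest pair: (20, -11) and (19, -18) with distance 7.0711

The closest pair is (20, -11) and (19, -18) with Euclidean distance 7.0711. For 7 points, brute-force pairwise comparison is shown above. For large n, the divide-and-conquer algorithm (sort by x, recurse on halves, check the dividing strip) achieves O(n log n).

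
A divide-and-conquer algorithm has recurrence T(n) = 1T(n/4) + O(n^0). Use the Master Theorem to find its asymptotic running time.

Master Theorem for T(n) = 1T(n/4) + O(n^0):

a = 1, b = 4, c = 0
log_b(a) = log_4(1) = 0.0000

Case 2: c = 0 = log_4(1) = 0.0000
T(n) = O(n^0 log n) = O(log n)

For T(n) = 1T(n/4) + O(n^0): log_4(1) = 0.0000. This is Case 2 of the Master Theorem (c = log_b(a), equal work at all levels), giving O(log n).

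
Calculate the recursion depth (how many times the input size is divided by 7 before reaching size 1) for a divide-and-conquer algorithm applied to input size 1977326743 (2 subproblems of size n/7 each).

For divide and conquer with division factor 7:

Problem sizes at each level:
Level 0: 1977326743
Level 1: 282475249
Level 2: 40353607
Level 3: 5764801
Level 4: 823543
Level 5: 117649
Level 6: 16807
Level 7: 2401
Level 8: 343
Level 9: 49
Level 10: 7
Level 11: 1

The root is level 0 and the size-1 base case is level 11 (the tree spans levels 0 through 11, i.e. 12 levels counting the root), so the depth is the number of divisions: log_7(1977326743) = 11

The recursion tree depth is log_7(1977326743) = 11. At each level, the problem size is divided by 7, so it takes 11 divisions to reduce to a base case of size 1. The algorithm makes 2 recursive calls at each level.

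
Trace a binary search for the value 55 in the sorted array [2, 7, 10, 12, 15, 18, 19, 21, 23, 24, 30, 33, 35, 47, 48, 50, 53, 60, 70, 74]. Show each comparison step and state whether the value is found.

Binary search for 55 in [2, 7, 10, 12, 15, 18, 19, 21, 23, 24, 30, 33, 35, 47, 48, 50, 53, 60, 70, 74]:

lo=0, hi=19, mid=9, arr[mid]=24 -> 24 < 55, search right half
lo=10, hi=19, mid=14, arr[mid]=48 -> 48 < 55, search right half
lo=15, hi=19, mid=17, arr[mid]=60 -> 60 > 55, search left half
lo=15, hi=16, mid=15, arr[mid]=50 -> 50 < 55, search right half
lo=16, hi=16, mid=16, arr[mid]=53 -> 53 < 55, search right half
lo=17 > hi=16, target 55 not found

Binary search determines that 55 is not in the array after 5 comparisons. The search space was exhausted without finding the target.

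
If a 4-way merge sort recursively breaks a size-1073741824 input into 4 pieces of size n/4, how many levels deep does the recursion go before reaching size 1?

For divide and conquer with division factor 4:

Problem sizes at each level:
Level 0: 1073741824
Level 1: 268435456
Level 2: 67108864
Level 3: 16777216
Level 4: 4194304
Level 5: 1048576
Level 6: 262144
Level 7: 65536
Level 8: 16384
Level 9: 4096
Level 10: 1024
Level 11: 256
Level 12: 64
Level 13: 16
Level 14: 4
Level 15: 1

The root is level 0 and the size-1 base case is level 15 (the tree spans levels 0 through 15, i.e. 16 levels counting the root), so the depth is the number of divisions: log_4(1073741824) = 15

The recursion tree depth is log_4(1073741824) = 15. At each level, the problem size is divided by 4, so it takes 15 divisions to reduce to a base case of size 1. The algorithm makes 4 recursive calls at each level.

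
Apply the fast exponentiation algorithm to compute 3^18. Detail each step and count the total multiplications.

Computing 3^18 by squaring (build up from 3^1; each line after the first costs one multiplication):

3^1 = 3
3^2 = (3^1)^2 = 3^2 = 9
3^4 = (3^2)^2 = 9^2 = 81
3^8 = (3^4)^2 = 81^2 = 6561
3^9 = 3 * 3^8 = 3 * 6561 = 19683
3^18 = (3^9)^2 = 19683^2 = 387420489

Result: 387420489
Multiplications needed: 5 (5 lines after 3^1)

3^18 = 387420489. Using exponentiation by squaring, this requires 5 multiplications. The key idea: if the exponent is even, square the half-power; if odd, multiply by the base once.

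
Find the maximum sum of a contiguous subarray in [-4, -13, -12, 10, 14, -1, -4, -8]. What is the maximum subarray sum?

Using Kadane's algorithm on [-4, -13, -12, 10, 14, -1, -4, -8]:

Scanning through the array:
Position 1 (value -13): max_ending_here = -13, max_so_far = -4
Position 2 (value -12): max_ending_here = -12, max_so_far = -4
Position 3 (value 10): max_ending_here = 10, max_so_far = 10
Position 4 (value 14): max_ending_here = 24, max_so_far = 24
Position 5 (value -1): max_ending_here = 23, max_so_far = 24
Position 6 (value -4): max_ending_here = 19, max_so_far = 24
Position 7 (value -8): max_ending_here = 11, max_so_far = 24

Maximum subarray: [10, 14]
Maximum sum: 24

The maximum subarray is [10, 14] with sum 24. This subarray runs from index 3 to index 4.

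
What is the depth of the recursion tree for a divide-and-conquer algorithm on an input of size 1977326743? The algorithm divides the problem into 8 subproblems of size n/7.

For divide and conquer with division factor 7:

Problem sizes at each level:
Level 0: 1977326743
Level 1: 282475249
Level 2: 40353607
Level 3: 5764801
Level 4: 823543
Level 5: 117649
Level 6: 16807
Level 7: 2401
Level 8: 343
Level 9: 49
Level 10: 7
Level 11: 1

The root is level 0 and the size-1 base case is level 11 (the tree spans levels 0 through 11, i.e. 12 levels counting the root), so the depth is the number of divisions: log_7(1977326743) = 11

The recursion tree depth is log_7(1977326743) = 11. At each level, the problem size is divided by 7, so it takes 11 divisions to reduce to a base case of size 1. The algorithm makes 8 recursive calls at each level.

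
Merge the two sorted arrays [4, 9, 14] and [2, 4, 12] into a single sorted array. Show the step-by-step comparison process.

Merging process:

Compare 4 vs 2: take 2 from right. Merged: [2]
Compare 4 vs 4: take 4 from left. Merged: [2, 4]
Compare 9 vs 4: take 4 from right. Merged: [2, 4, 4]
Compare 9 vs 12: take 9 from left. Merged: [2, 4, 4, 9]
Compare 14 vs 12: take 12 from right. Merged: [2, 4, 4, 9, 12]
Append remaining from left: [14]. Merged: [2, 4, 4, 9, 12, 14]

Final merged array: [2, 4, 4, 9, 12, 14]
Total comparisons: 5

The merged array is [2, 4, 4, 9, 12, 14], requiring 5 comparisons. The merge step runs in O(n) time where n is the total number of elements.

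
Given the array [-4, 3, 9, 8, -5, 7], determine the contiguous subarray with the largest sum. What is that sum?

Using Kadane's algorithm on [-4, 3, 9, 8, -5, 7]:

Scanning through the array:
Position 1 (value 3): max_ending_here = 3, max_so_far = 3
Position 2 (value 9): max_ending_here = 12, max_so_far = 12
Position 3 (value 8): max_ending_here = 20, max_so_far = 20
Position 4 (value -5): max_ending_here = 15, max_so_far = 20
Position 5 (value 7): max_ending_here = 22, max_so_far = 22

Maximum subarray: [3, 9, 8, -5, 7]
Maximum sum: 22

The maximum subarray is [3, 9, 8, -5, 7] with sum 22. This subarray runs from index 1 to index 5.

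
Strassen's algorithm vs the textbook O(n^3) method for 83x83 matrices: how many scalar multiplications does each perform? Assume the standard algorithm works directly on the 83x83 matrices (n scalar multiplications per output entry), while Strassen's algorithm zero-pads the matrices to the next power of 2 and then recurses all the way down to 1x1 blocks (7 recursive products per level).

Matrix multiplication for 83x83 matrices:

Strassen's algorithm requires power-of-2 dimensions. Pad 83x83 to 128x128 (next power of 2).

Standard algorithm: 83^3 = 571787 multiplications
Strassen's algorithm: 7^(log2(128)) = 7^7 = 823543 multiplications
Difference: 571787 - 823543 = -251756 (Strassen uses MORE here due to padding overhead — for small or just-over-power-of-2 n, padding can outweigh the per-level savings)

Standard: 571787 multiplications (83^3). Strassen: 823543 multiplications (7^7, after padding to 128x128). Strassen reduces 8 recursive multiplications to 7 at each level.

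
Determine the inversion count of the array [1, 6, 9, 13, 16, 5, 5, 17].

Finding inversions in [1, 6, 9, 13, 16, 5, 5, 17]:

(1, 5): arr[1]=6 > arr[5]=5
(1, 6): arr[1]=6 > arr[6]=5
(2, 5): arr[2]=9 > arr[5]=5
(2, 6): arr[2]=9 > arr[6]=5
(3, 5): arr[3]=13 > arr[5]=5
(3, 6): arr[3]=13 > arr[6]=5
(4, 5): arr[4]=16 > arr[5]=5
(4, 6): arr[4]=16 > arr[6]=5

Total inversions: 8

The array has 8 inversion(s): (1,5), (1,6), (2,5), (2,6), (3,5), (3,6), (4,5), (4,6). Each pair (i,j) satisfies i < j and arr[i] > arr[j].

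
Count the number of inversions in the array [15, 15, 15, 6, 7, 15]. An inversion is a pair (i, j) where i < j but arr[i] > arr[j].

Finding inversions in [15, 15, 15, 6, 7, 15]:

(0, 3): arr[0]=15 > arr[3]=6
(0, 4): arr[0]=15 > arr[4]=7
(1, 3): arr[1]=15 > arr[3]=6
(1, 4): arr[1]=15 > arr[4]=7
(2, 3): arr[2]=15 > arr[3]=6
(2, 4): arr[2]=15 > arr[4]=7

Total inversions: 6

The array has 6 inversion(s): (0,3), (0,4), (1,3), (1,4), (2,3), (2,4). Each pair (i,j) satisfies i < j and arr[i] > arr[j].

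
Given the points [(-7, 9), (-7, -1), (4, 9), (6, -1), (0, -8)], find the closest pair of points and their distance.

Computing all pairwise distances among 5 points:

d((-7, 9), (-7, -1)) = 10.0
d((-7, 9), (4, 9)) = 11.0
d((-7, 9), (6, -1)) = 16.4012
d((-7, 9), (0, -8)) = 18.3848
d((-7, -1), (4, 9)) = 14.8661
d((-7, -1), (6, -1)) = 13.0
d((-7, -1), (0, -8)) = 9.8995
d((4, 9), (6, -1)) = 10.198
d((4, 9), (0, -8)) = 17.4642
d((6, -1), (0, -8)) = 9.2195 <-- minimum

Closest pair: (6, -1) and (0, -8) with distance 9.2195

The closest pair is (6, -1) and (0, -8) with Euclidean distance 9.2195. For 5 points, brute-force pairwise comparison is shown above. For large n, the divide-and-conquer algorithm (sort by x, recurse on halves, check the dividing strip) achieves O(n log n).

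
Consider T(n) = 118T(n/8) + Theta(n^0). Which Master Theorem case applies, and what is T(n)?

Master Theorem for T(n) = 118T(n/8) + O(n^0):

a = 118, b = 8, c = 0
log_b(a) = log_8(118) = 2.2942

Case 1: c = 0 < log_8(118) = 2.2942
T(n) = O(n^(log_8 118))

For T(n) = 118T(n/8) + O(n^0): log_8(118) = 2.2942. This is Case 1 of the Master Theorem (c < log_b(a), work dominated by leaves), giving O(n^(log_8 118)).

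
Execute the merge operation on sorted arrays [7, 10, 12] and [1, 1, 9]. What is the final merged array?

Merging process:

Compare 7 vs 1: take 1 from right. Merged: [1]
Compare 7 vs 1: take 1 from right. Merged: [1, 1]
Compare 7 vs 9: take 7 from left. Merged: [1, 1, 7]
Compare 10 vs 9: take 9 from right. Merged: [1, 1, 7, 9]
Append remaining from left: [10, 12]. Merged: [1, 1, 7, 9, 10, 12]

Final merged array: [1, 1, 7, 9, 10, 12]
Total comparisons: 4

The merged array is [1, 1, 7, 9, 10, 12], requiring 4 comparisons. The merge step runs in O(n) time where n is the total number of elements.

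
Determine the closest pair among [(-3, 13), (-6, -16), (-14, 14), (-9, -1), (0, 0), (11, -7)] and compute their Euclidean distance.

Computing all pairwise distances among 6 points:

d((-3, 13), (-6, -16)) = 29.1548
d((-3, 13), (-14, 14)) = 11.0454
d((-3, 13), (-9, -1)) = 15.2315
d((-3, 13), (0, 0)) = 13.3417
d((-3, 13), (11, -7)) = 24.4131
d((-6, -16), (-14, 14)) = 31.0483
d((-6, -16), (-9, -1)) = 15.2971
d((-6, -16), (0, 0)) = 17.088
d((-6, -16), (11, -7)) = 19.2354
d((-14, 14), (-9, -1)) = 15.8114
d((-14, 14), (0, 0)) = 19.799
d((-14, 14), (11, -7)) = 32.6497
d((-9, -1), (0, 0)) = 9.0554 <-- minimum
d((-9, -1), (11, -7)) = 20.8806
d((0, 0), (11, -7)) = 13.0384

Closest pair: (-9, -1) and (0, 0) with distance 9.0554

The closest pair is (-9, -1) and (0, 0) with Euclidean distance 9.0554. For 6 points, brute-force pairwise comparison is shown above. For large n, the divide-and-conquer algorithm (sort by x, recurse on halves, check the dividing strip) achieves O(n log n).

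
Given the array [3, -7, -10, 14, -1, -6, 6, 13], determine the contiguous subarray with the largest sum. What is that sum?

Using Kadane's algorithm on [3, -7, -10, 14, -1, -6, 6, 13]:

Scanning through the array:
Position 1 (value -7): max_ending_here = -4, max_so_far = 3
Position 2 (value -10): max_ending_here = -10, max_so_far = 3
Position 3 (value 14): max_ending_here = 14, max_so_far = 14
Position 4 (value -1): max_ending_here = 13, max_so_far = 14
Position 5 (value -6): max_ending_here = 7, max_so_far = 14
Position 6 (value 6): max_ending_here = 13, max_so_far = 14
Position 7 (value 13): max_ending_here = 26, max_so_far = 26

Maximum subarray: [14, -1, -6, 6, 13]
Maximum sum: 26

The maximum subarray is [14, -1, -6, 6, 13] with sum 26. This subarray runs from index 3 to index 7.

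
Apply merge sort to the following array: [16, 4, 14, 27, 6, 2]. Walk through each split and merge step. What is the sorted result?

Merge sort trace:

Split: [16, 4, 14, 27, 6, 2] -> [16, 4, 14] and [27, 6, 2]
  Split: [16, 4, 14] -> [16] and [4, 14]
    Split: [4, 14] -> [4] and [14]
    Merge: [4] + [14] -> [4, 14]
  Merge: [16] + [4, 14] -> [4, 14, 16]
  Split: [27, 6, 2] -> [27] and [6, 2]
    Split: [6, 2] -> [6] and [2]
    Merge: [6] + [2] -> [2, 6]
  Merge: [27] + [2, 6] -> [2, 6, 27]
Merge: [4, 14, 16] + [2, 6, 27] -> [2, 4, 6, 14, 16, 27]

Final sorted array: [2, 4, 6, 14, 16, 27]

The merge sort proceeds by recursively splitting the array and merging sorted halves.
After all merges, the sorted array is [2, 4, 6, 14, 16, 27].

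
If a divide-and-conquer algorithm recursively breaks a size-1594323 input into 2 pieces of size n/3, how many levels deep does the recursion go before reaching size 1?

For divide and conquer with division factor 3:

Problem sizes at each level:
Level 0: 1594323
Level 1: 531441
Level 2: 177147
Level 3: 59049
Level 4: 19683
Level 5: 6561
Level 6: 2187
Level 7: 729
Level 8: 243
Level 9: 81
Level 10: 27
Level 11: 9
Level 12: 3
Level 13: 1

The root is level 0 and the size-1 base case is level 13 (the tree spans levels 0 through 13, i.e. 14 levels counting the root), so the depth is the number of divisions: log_3(1594323) = 13

The recursion tree depth is log_3(1594323) = 13. At each level, the problem size is divided by 3, so it takes 13 divisions to reduce to a base case of size 1. The algorithm makes 2 recursive calls at each level.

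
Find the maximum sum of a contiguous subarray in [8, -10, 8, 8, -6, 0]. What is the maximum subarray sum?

Using Kadane's algorithm on [8, -10, 8, 8, -6, 0]:

Scanning through the array:
Position 1 (value -10): max_ending_here = -2, max_so_far = 8
Position 2 (value 8): max_ending_here = 8, max_so_far = 8
Position 3 (value 8): max_ending_here = 16, max_so_far = 16
Position 4 (value -6): max_ending_here = 10, max_so_far = 16
Position 5 (value 0): max_ending_here = 10, max_so_far = 16

Maximum subarray: [8, 8]
Maximum sum: 16

The maximum subarray is [8, 8] with sum 16. This subarray runs from index 2 to index 3.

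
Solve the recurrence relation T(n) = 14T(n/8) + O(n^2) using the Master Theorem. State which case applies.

Master Theorem for T(n) = 14T(n/8) + O(n^2):

a = 14, b = 8, c = 2
log_b(a) = log_8(14) = 1.2691

Case 3: c = 2 > log_8(14) = 1.2691
T(n) = O(n^2) = O(n^2)

For T(n) = 14T(n/8) + O(n^2): log_8(14) = 1.2691. This is Case 3 of the Master Theorem (c > log_b(a), work dominated by root), giving O(n^2).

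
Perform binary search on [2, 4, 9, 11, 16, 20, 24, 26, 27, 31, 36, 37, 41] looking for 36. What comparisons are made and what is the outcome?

Binary search for 36 in [2, 4, 9, 11, 16, 20, 24, 26, 27, 31, 36, 37, 41]:

lo=0, hi=12, mid=6, arr[mid]=24 -> 24 < 36, search right half
lo=7, hi=12, mid=9, arr[mid]=31 -> 31 < 36, search right half
lo=10, hi=12, mid=11, arr[mid]=37 -> 37 > 36, search left half
lo=10, hi=10, mid=10, arr[mid]=36 -> Found target at index 10!

Binary search finds 36 at index 10 after 4 comparisons. The search repeatedly halves the search space by comparing with the middle element.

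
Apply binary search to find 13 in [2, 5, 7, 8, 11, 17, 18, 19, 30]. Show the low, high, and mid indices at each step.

Binary search for 13 in [2, 5, 7, 8, 11, 17, 18, 19, 30]:

lo=0, hi=8, mid=4, arr[mid]=11 -> 11 < 13, search right half
lo=5, hi=8, mid=6, arr[mid]=18 -> 18 > 13, search left half
lo=5, hi=5, mid=5, arr[mid]=17 -> 17 > 13, search left half
lo=5 > hi=4, target 13 not found

Binary search determines that 13 is not in the array after 3 comparisons. The search space was exhausted without finding the target.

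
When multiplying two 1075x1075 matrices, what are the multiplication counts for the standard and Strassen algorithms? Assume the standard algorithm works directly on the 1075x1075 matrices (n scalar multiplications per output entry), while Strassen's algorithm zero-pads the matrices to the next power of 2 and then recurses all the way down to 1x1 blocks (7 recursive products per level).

Matrix multiplication for 1075x1075 matrices:

Strassen's algorithm requires power-of-2 dimensions. Pad 1075x1075 to 2048x2048 (next power of 2).

Standard algorithm: 1075^3 = 1242296875 multiplications
Strassen's algorithm: 7^(log2(2048)) = 7^11 = 1977326743 multiplications
Difference: 1242296875 - 1977326743 = -735029868 (Strassen uses MORE here due to padding overhead — for small or just-over-power-of-2 n, padding can outweigh the per-level savings)

Standard: 1242296875 multiplications (1075^3). Strassen: 1977326743 multiplications (7^11, after padding to 2048x2048). Strassen reduces 8 recursive multiplications to 7 at each level.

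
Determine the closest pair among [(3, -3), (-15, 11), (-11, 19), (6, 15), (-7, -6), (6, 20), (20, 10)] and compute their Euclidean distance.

Computing all pairwise distances among 7 points:

d((3, -3), (-15, 11)) = 22.8035
d((3, -3), (-11, 19)) = 26.0768
d((3, -3), (6, 15)) = 18.2483
d((3, -3), (-7, -6)) = 10.4403
d((3, -3), (6, 20)) = 23.1948
d((3, -3), (20, 10)) = 21.4009
d((-15, 11), (-11, 19)) = 8.9443
d((-15, 11), (6, 15)) = 21.3776
d((-15, 11), (-7, -6)) = 18.7883
d((-15, 11), (6, 20)) = 22.8473
d((-15, 11), (20, 10)) = 35.0143
d((-11, 19), (6, 15)) = 17.4642
d((-11, 19), (-7, -6)) = 25.318
d((-11, 19), (6, 20)) = 17.0294
d((-11, 19), (20, 10)) = 32.28
d((6, 15), (-7, -6)) = 24.6982
d((6, 15), (6, 20)) = 5.0 <-- minimum
d((6, 15), (20, 10)) = 14.8661
d((-7, -6), (6, 20)) = 29.0689
d((-7, -6), (20, 10)) = 31.3847
d((6, 20), (20, 10)) = 17.2047

Closest pair: (6, 15) and (6, 20) with distance 5.0

The closest pair is (6, 15) and (6, 20) with Euclidean distance 5.0. For 7 points, brute-force pairwise comparison is shown above. For large n, the divide-and-conquer algorithm (sort by x, recurse on halves, check the dividing strip) achieves O(n log n).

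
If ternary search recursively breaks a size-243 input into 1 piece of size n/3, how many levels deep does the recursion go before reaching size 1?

For divide and conquer with division factor 3:

Problem sizes at each level:
Level 0: 243
Level 1: 81
Level 2: 27
Level 3: 9
Level 4: 3
Level 5: 1

The root is level 0 and the size-1 base case is level 5 (the tree spans levels 0 through 5, i.e. 6 levels counting the root), so the depth is the number of divisions: log_3(243) = 5

The recursion tree depth is log_3(243) = 5. At each level, the problem size is divided by 3, so it takes 5 divisions to reduce to a base case of size 1. The algorithm makes 1 recursive call at each level.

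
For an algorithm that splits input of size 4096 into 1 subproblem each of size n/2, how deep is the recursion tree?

For divide and conquer with division factor 2:

Problem sizes at each level:
Level 0: 4096
Level 1: 2048
Level 2: 1024
Level 3: 512
Level 4: 256
Level 5: 128
Level 6: 64
Level 7: 32
Level 8: 16
Level 9: 8
Level 10: 4
Level 11: 2
Level 12: 1

The root is level 0 and the size-1 base case is level 12 (the tree spans levels 0 through 12, i.e. 13 levels counting the root), so the depth is the number of divisions: log_2(4096) = 12

The recursion tree depth is log_2(4096) = 12. At each level, the problem size is divided by 2, so it takes 12 divisions to reduce to a base case of size 1. The algorithm makes 1 recursive call at each level.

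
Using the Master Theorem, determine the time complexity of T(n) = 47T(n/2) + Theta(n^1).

Master Theorem for T(n) = 47T(n/2) + O(n^1):

a = 47, b = 2, c = 1
log_b(a) = log_2(47) = 5.5546

Case 1: c = 1 < log_2(47) = 5.5546
T(n) = O(n^(log_2 47))

For T(n) = 47T(n/2) + O(n^1): log_2(47) = 5.5546. This is Case 1 of the Master Theorem (c < log_b(a), work dominated by leaves), giving O(n^(log_2 47)).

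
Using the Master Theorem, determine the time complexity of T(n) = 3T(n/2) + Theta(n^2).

Master Theorem for T(n) = 3T(n/2) + O(n^2):

a = 3, b = 2, c = 2
log_b(a) = log_2(3) = 1.5850

Case 3: c = 2 > log_2(3) = 1.5850
T(n) = O(n^2) = O(n^2)

For T(n) = 3T(n/2) + O(n^2): log_2(3) = 1.5850. This is Case 3 of the Master Theorem (c > log_b(a), work dominated by root), giving O(n^2).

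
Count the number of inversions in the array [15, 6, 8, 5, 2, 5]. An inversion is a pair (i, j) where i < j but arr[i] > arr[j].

Finding inversions in [15, 6, 8, 5, 2, 5]:

(0, 1): arr[0]=15 > arr[1]=6
(0, 2): arr[0]=15 > arr[2]=8
(0, 3): arr[0]=15 > arr[3]=5
(0, 4): arr[0]=15 > arr[4]=2
(0, 5): arr[0]=15 > arr[5]=5
(1, 3): arr[1]=6 > arr[3]=5
(1, 4): arr[1]=6 > arr[4]=2
(1, 5): arr[1]=6 > arr[5]=5
(2, 3): arr[2]=8 > arr[3]=5
(2, 4): arr[2]=8 > arr[4]=2
(2, 5): arr[2]=8 > arr[5]=5
(3, 4): arr[3]=5 > arr[4]=2

Total inversions: 12

The array has 12 inversion(s): (0,1), (0,2), (0,3), (0,4), (0,5), (1,3), (1,4), (1,5), (2,3), (2,4), (2,5), (3,4). Each pair (i,j) satisfies i < j and arr[i] > arr[j].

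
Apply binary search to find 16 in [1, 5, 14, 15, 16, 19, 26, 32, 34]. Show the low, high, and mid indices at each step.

Binary search for 16 in [1, 5, 14, 15, 16, 19, 26, 32, 34]:

lo=0, hi=8, mid=4, arr[mid]=16 -> Found target at index 4!

Binary search finds 16 at index 4 after 1 comparisons. The search repeatedly halves the search space by comparing with the middle element.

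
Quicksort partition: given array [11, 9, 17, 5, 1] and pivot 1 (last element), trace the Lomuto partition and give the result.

Lomuto partition with pivot = 1:

Initial array: [11, 9, 17, 5, 1]

arr[0]=11 > 1: no swap
arr[1]=9 > 1: no swap
arr[2]=17 > 1: no swap
arr[3]=5 > 1: no swap

Place pivot at position 0: [1, 9, 17, 5, 11]
Pivot position: 0

After partitioning with pivot 1, the array becomes [1, 9, 17, 5, 11]. The pivot is placed at index 0. All elements to the left of the pivot are <= 1, and all elements to the right are > 1.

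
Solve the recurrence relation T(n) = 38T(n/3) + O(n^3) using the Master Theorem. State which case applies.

Master Theorem for T(n) = 38T(n/3) + O(n^3):

a = 38, b = 3, c = 3
log_b(a) = log_3(38) = 3.3111

Case 1: c = 3 < log_3(38) = 3.3111
T(n) = O(n^(log_3 38))

For T(n) = 38T(n/3) + O(n^3): log_3(38) = 3.3111. This is Case 1 of the Master Theorem (c < log_b(a), work dominated by leaves), giving O(n^(log_3 38)).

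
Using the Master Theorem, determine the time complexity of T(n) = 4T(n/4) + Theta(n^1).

Master Theorem for T(n) = 4T(n/4) + O(n^1):

a = 4, b = 4, c = 1
log_b(a) = log_4(4) = 1.0000

Case 2: c = 1 = log_4(4) = 1.0000
T(n) = O(n^1 log n) = O(n log n)

For T(n) = 4T(n/4) + O(n^1): log_4(4) = 1.0000. This is Case 2 of the Master Theorem (c = log_b(a), equal work at all levels), giving O(n log n).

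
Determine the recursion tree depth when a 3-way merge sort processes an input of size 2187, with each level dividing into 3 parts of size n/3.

For divide and conquer with division factor 3:

Problem sizes at each level:
Level 0: 2187
Level 1: 729
Level 2: 243
Level 3: 81
Level 4: 27
Level 5: 9
Level 6: 3
Level 7: 1

The root is level 0 and the size-1 base case is level 7 (the tree spans levels 0 through 7, i.e. 8 levels counting the root), so the depth is the number of divisions: log_3(2187) = 7

The recursion tree depth is log_3(2187) = 7. At each level, the problem size is divided by 3, so it takes 7 divisions to reduce to a base case of size 1. The algorithm makes 3 recursive calls at each level.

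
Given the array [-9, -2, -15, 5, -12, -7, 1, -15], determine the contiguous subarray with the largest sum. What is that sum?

Using Kadane's algorithm on [-9, -2, -15, 5, -12, -7, 1, -15]:

Scanning through the array:
Position 1 (value -2): max_ending_here = -2, max_so_far = -2
Position 2 (value -15): max_ending_here = -15, max_so_far = -2
Position 3 (value 5): max_ending_here = 5, max_so_far = 5
Position 4 (value -12): max_ending_here = -7, max_so_far = 5
Position 5 (value -7): max_ending_here = -7, max_so_far = 5
Position 6 (value 1): max_ending_here = 1, max_so_far = 5
Position 7 (value -15): max_ending_here = -14, max_so_far = 5

Maximum subarray: [5]
Maximum sum: 5

The maximum subarray is [5] with sum 5. This subarray runs from index 3 to index 3.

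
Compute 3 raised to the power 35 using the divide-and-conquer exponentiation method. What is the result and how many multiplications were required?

Computing 3^35 by squaring (build up from 3^1; each line after the first costs one multiplication):

3^1 = 3
3^2 = (3^1)^2 = 3^2 = 9
3^4 = (3^2)^2 = 9^2 = 81
3^8 = (3^4)^2 = 81^2 = 6561
3^16 = (3^8)^2 = 6561^2 = 43046721
3^17 = 3 * 3^16 = 3 * 43046721 = 129140163
3^34 = (3^17)^2 = 129140163^2 = 16677181699666569
3^35 = 3 * 3^34 = 3 * 16677181699666569 = 50031545098999707

Result: 50031545098999707
Multiplications needed: 7 (7 lines after 3^1)

3^35 = 50031545098999707. Using exponentiation by squaring, this requires 7 multiplications. The key idea: if the exponent is even, square the half-power; if odd, multiply by the base once.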